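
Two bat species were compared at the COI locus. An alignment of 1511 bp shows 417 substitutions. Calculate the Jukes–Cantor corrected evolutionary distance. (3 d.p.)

p = 417/1511 ≈ 0.275976.
d = −(3/4) ln(1 − 4p/3) = −0.75 ln(1 − 0.367968) = −0.75 ln(0.632032)
  = −0.75 × (-0.458815) = 0.344111 substitutions/site.

0.344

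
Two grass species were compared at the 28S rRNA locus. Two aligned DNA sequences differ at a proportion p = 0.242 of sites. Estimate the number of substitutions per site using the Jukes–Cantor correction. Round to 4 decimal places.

0.2922

d = −(3/4) ln(1 − 4p/3) = −0.75 ln(1 − 0.322667) = −0.75 ln(0.677333)
  = −0.75 × (-0.389592) = 0.292194 substitutions/site.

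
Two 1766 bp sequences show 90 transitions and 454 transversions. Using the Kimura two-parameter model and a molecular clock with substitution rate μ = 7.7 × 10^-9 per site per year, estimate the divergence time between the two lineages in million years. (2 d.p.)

P = 90/1766 ≈ 0.050963 and Q = 454/1766 ≈ 0.257078.
Under the Kimura two-parameter model, d = −½ ln(1 − 2P − Q) − ¼ ln(1 − 2Q).
1 − 2P − Q = 0.640996, giving −½ ln(0.640996) = 0.222366.
1 − 2Q = 0.485844, giving −¼ ln(0.485844) = 0.180467.
d = 0.222366 + 0.180467 = 0.402833.
Under a molecular clock d = 2μt, so t = d/(2μ) = 0.402833 / (2 × 7.7 × 10^-9) = 26.16 million years.

26.16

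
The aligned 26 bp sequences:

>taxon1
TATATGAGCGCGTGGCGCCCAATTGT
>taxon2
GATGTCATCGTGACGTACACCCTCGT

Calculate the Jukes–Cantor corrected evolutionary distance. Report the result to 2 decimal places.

0.82

The sequences differ at 13 of 26 sites, so p = 13/26 = 0.5.
d = −(3/4) ln(1 − 4p/3) = −0.75 ln(1 − 0.666667) = −0.75 ln(0.333333)
  = −0.75 × (-1.098613) = 0.823960 substitutions/site.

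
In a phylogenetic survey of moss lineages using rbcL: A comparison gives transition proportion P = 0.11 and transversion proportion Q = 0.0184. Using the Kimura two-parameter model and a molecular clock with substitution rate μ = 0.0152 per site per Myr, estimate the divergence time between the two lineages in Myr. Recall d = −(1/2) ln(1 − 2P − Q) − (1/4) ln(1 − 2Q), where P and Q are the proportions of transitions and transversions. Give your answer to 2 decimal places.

4.79

Under the Kimura two-parameter model, d = −½ ln(1 − 2P − Q) − ¼ ln(1 − 2Q).
1 − 2P − Q = 0.7616, giving −½ ln(0.7616) = 0.136167.
1 − 2Q = 0.9632, giving −¼ ln(0.9632) = 0.009374.
d = 0.136167 + 0.009374 = 0.145541.
Under a molecular clock d = 2μt, so t = d/(2μ) = 0.145541 / (2 × 0.0152) = 4.79 Myr.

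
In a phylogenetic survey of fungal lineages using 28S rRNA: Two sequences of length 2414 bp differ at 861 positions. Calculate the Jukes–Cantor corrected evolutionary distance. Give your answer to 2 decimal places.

p = 861/2414 ≈ 0.356669.
d = −(3/4) ln(1 − 4p/3) = −0.75 ln(1 − 0.475559) = −0.75 ln(0.524441)
  = −0.75 × (-0.645422) = 0.484067 substitutions/site.

0.48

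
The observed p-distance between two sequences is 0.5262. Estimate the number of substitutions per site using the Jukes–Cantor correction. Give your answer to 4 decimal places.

0.9070

d = −(3/4) ln(1 − 4p/3) = −0.75 ln(1 − 0.7016) = −0.75 ln(0.2984)
  = −0.75 × (-1.209320) = 0.906990 substitutions/site.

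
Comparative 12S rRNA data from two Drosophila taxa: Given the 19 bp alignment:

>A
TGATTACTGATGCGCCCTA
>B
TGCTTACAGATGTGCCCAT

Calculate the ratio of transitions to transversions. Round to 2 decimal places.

Transitions are A↔G and C↔T; transversions are all other mismatches.
Transitions: 1. Transversions: 4.
R = 1/4 = 0.25.

0.25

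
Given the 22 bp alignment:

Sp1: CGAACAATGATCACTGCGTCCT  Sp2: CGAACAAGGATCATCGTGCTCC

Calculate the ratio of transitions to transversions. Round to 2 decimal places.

Transitions are A↔G and C↔T; transversions are all other mismatches.
Transitions: 6. Transversions: 1.
R = 6/1 = 6.00.

6.00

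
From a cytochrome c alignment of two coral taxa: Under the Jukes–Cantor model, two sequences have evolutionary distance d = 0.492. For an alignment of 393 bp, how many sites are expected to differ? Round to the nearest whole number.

Invert JC69: p = (3/4)(1 − e^(−4d/3)) = 0.75 × (1 − e^(-0.656)) = 0.75 × (1 − 0.518923) = 0.360808.
Expected differing sites = pL ≈ 0.360808 × 393 = 141.797544 ≈ 142.

142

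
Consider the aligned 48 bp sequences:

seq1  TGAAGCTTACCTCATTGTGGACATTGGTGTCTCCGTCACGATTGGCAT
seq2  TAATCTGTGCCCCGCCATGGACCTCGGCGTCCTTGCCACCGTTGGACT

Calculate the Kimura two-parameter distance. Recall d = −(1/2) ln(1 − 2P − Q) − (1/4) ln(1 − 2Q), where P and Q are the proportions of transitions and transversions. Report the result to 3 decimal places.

Of 48 sites, 15 differences are transitions and 7 are transversions, so P = 15/48 = 0.3125 and Q = 7/48 ≈ 0.145833.
Under the Kimura two-parameter model, d = −½ ln(1 − 2P − Q) − ¼ ln(1 − 2Q).
1 − 2P − Q = 0.229167, giving −½ ln(0.229167) = 0.736652.
1 − 2Q = 0.708334, giving −¼ ln(0.708334) = 0.086210.
d = 0.736652 + 0.086210 = 0.822862.

0.823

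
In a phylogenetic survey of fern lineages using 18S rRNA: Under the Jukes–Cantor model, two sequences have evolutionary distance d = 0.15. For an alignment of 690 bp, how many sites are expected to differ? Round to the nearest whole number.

94

Invert JC69: p = (3/4)(1 − e^(−4d/3)) = 0.75 × (1 − e^(-0.2)) = 0.75 × (1 − 0.818731) = 0.135952.
Expected differing sites = pL ≈ 0.135952 × 690 = 93.80688 ≈ 94.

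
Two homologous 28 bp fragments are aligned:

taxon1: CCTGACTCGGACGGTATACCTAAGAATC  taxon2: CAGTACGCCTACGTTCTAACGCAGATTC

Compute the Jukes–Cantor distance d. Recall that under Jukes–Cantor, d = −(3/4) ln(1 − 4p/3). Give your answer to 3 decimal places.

0.635

The sequences differ at 12 of 28 sites, so p = 12/28 ≈ 0.428571.
d = −(3/4) ln(1 − 4p/3) = −0.75 ln(1 − 0.571428) = −0.75 ln(0.428572)
  = −0.75 × (-0.847297) = 0.635473 substitutions/site.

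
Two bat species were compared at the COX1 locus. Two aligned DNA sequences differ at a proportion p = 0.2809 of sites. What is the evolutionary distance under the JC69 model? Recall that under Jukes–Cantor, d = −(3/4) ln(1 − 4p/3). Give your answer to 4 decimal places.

0.3519

d = −(3/4) ln(1 − 4p/3) = −0.75 ln(1 − 0.374533) = −0.75 ln(0.625467)
  = −0.75 × (-0.469257) = 0.351943 substitutions/site.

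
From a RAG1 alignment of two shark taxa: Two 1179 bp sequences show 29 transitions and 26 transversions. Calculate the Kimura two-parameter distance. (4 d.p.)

P = 29/1179 ≈ 0.024597 and Q = 26/1179 ≈ 0.022053.
Under the Kimura two-parameter model, d = −½ ln(1 − 2P − Q) − ¼ ln(1 − 2Q).
1 − 2P − Q = 0.928753, giving −½ ln(0.928753) = 0.036956.
1 − 2Q = 0.955894, giving −¼ ln(0.955894) = 0.011277.
d = 0.036956 + 0.011277 = 0.048233.

0.0482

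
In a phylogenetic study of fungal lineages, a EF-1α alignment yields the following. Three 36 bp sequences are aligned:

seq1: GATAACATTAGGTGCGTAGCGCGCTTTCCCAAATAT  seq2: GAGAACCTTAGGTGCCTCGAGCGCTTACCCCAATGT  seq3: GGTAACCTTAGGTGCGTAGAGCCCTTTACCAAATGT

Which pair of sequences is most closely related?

seq1 and seq3

seq1–seq2: 8/36 differ, p = 0.222, d = 0.264.
seq1–seq3: 6/36 differ, p = 0.167, d = 0.188.
seq2–seq3: 8/36 differ, p = 0.222, d = 0.264.
The smallest distance is between seq1 and seq3.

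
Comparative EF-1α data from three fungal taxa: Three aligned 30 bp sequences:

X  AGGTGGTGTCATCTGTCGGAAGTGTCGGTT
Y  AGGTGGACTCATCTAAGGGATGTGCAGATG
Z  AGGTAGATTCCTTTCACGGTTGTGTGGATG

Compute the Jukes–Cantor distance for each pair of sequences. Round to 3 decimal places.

X–Y: 10/30 sites differ → p ≈ 0.333333, d = −0.75 ln(1 − 0.444444) = 0.440839 ≈ 0.441.
X–Z: 12/30 sites differ → p = 0.4, d = −0.75 ln(1 − 0.533333) = 0.571605 ≈ 0.572.
Y–Z: 9/30 sites differ → p = 0.3, d = −0.75 ln(1 − 0.4) = 0.383119 ≈ 0.383.

d(X,Y) = 0.441, d(X,Z) = 0.572, d(Y,Z) = 0.383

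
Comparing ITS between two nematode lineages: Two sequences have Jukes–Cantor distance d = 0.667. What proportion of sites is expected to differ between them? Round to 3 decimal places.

p = (3/4)(1 − e^(−4d/3)) = 0.75 × (1 − e^(-0.889333)) = 0.75 × (1 − 0.410930) = 0.441803.

0.442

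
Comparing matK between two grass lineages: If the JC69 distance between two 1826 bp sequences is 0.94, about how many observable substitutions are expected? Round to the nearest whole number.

Invert JC69: p = (3/4)(1 − e^(−4d/3)) = 0.75 × (1 − e^(-1.253333)) = 0.75 × (1 − 0.285551) = 0.535837.
Expected differing sites = pL ≈ 0.535837 × 1826 = 978.438362 ≈ 978.

978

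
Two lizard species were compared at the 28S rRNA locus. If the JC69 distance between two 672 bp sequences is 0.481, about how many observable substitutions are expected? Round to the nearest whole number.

239

Invert JC69: p = (3/4)(1 − e^(−4d/3)) = 0.75 × (1 − e^(-0.641333)) = 0.75 × (1 − 0.526590) = 0.355058.
Expected differing sites = pL ≈ 0.355058 × 672 = 238.598976 ≈ 239.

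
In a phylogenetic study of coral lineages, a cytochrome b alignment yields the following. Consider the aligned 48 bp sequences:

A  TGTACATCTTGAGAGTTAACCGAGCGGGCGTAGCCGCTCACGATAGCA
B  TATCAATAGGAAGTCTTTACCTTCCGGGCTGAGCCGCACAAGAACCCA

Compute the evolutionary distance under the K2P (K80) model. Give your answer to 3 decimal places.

0.653

Of 48 sites, 2 differences are transitions and 18 are transversions, so P = 2/48 ≈ 0.041667 and Q = 18/48 = 0.375.
Under the Kimura two-parameter model, d = −½ ln(1 − 2P − Q) − ¼ ln(1 − 2Q).
1 − 2P − Q = 0.541666, giving −½ ln(0.541666) = 0.306553.
1 − 2Q = 0.25, giving −¼ ln(0.25) = 0.346574.
d = 0.306553 + 0.346574 = 0.653127.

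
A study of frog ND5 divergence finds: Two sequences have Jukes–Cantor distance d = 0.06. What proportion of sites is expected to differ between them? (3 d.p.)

p = (3/4)(1 − e^(−4d/3)) = 0.75 × (1 − e^(-0.08)) = 0.75 × (1 − 0.923116) = 0.057663.

0.058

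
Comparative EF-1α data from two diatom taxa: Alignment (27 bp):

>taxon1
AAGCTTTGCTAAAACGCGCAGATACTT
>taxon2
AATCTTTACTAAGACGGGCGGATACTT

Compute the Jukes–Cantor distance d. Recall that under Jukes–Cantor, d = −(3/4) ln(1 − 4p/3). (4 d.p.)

0.2127

The sequences differ at 5 of 27 sites (3, 8, 13, 17, 20), so p = 5/27 ≈ 0.185185.
d = −(3/4) ln(1 − 4p/3) = −0.75 ln(1 − 0.246913) = −0.75 ln(0.753087)
  = −0.75 × (-0.283575) = 0.212681 substitutions/site.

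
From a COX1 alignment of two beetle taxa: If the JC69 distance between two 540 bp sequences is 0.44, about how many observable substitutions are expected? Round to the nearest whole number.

180

Invert JC69: p = (3/4)(1 − e^(−4d/3)) = 0.75 × (1 − e^(-0.586667)) = 0.75 × (1 − 0.556178) = 0.332867.
Expected differing sites = pL ≈ 0.332867 × 540 = 179.74818 ≈ 180.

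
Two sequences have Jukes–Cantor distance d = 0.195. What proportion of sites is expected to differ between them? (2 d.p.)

0.17

p = (3/4)(1 − e^(−4d/3)) = 0.75 × (1 − e^(-0.26)) = 0.75 × (1 − 0.771052) = 0.171711.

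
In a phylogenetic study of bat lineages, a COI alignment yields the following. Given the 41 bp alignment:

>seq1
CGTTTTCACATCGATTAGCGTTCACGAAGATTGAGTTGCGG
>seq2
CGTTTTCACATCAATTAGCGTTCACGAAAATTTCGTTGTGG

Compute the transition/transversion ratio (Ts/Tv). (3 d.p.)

Transitions are A↔G and C↔T; transversions are all other mismatches.
Transitions: 3. Transversions: 2.
R = 3/2 = 1.500.

1.500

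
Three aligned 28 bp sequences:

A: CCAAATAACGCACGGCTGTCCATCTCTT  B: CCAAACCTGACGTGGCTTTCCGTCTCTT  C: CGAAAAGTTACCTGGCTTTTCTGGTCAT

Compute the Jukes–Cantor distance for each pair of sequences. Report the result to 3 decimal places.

d(A,B) = 0.420, d(A,C) = 0.824, d(B,C) = 0.485

A–B: 9/28 sites differ → p ≈ 0.321429, d = −0.75 ln(1 − 0.428572) = 0.419713 ≈ 0.420.
A–C: 14/28 sites differ → p = 0.5, d = −0.75 ln(1 − 0.666667) = 0.823960 ≈ 0.824.
B–C: 10/28 sites differ → p ≈ 0.357143, d = −0.75 ln(1 − 0.476191) = 0.484971 ≈ 0.485.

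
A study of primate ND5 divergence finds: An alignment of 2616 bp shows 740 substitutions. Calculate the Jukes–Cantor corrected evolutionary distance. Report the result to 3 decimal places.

0.355

p = 740/2616 ≈ 0.282875.
d = −(3/4) ln(1 − 4p/3) = −0.75 ln(1 − 0.377167) = −0.75 ln(0.622833)
  = −0.75 × (-0.473477) = 0.355108 substitutions/site.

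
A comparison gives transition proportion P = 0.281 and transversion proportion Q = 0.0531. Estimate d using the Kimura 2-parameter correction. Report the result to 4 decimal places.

Under the Kimura two-parameter model, d = −½ ln(1 − 2P − Q) − ¼ ln(1 − 2Q).
1 − 2P − Q = 0.3849, giving −½ ln(0.3849) = 0.477386.
1 − 2Q = 0.8938, giving −¼ ln(0.8938) = 0.028068.
d = 0.477386 + 0.028068 = 0.505454.

0.5055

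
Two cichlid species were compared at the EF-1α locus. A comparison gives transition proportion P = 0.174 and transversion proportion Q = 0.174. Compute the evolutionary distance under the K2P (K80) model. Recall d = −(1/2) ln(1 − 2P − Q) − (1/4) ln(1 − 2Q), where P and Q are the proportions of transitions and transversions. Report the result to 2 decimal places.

0.48

Under the Kimura two-parameter model, d = −½ ln(1 − 2P − Q) − ¼ ln(1 − 2Q).
1 − 2P − Q = 0.478, giving −½ ln(0.478) = 0.369072.
1 − 2Q = 0.652, giving −¼ ln(0.652) = 0.106928.
d = 0.369072 + 0.106928 = 0.476000.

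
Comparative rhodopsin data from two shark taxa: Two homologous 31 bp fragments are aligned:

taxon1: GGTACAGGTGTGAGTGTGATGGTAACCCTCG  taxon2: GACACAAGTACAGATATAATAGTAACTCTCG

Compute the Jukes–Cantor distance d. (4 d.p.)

0.5445

The sequences differ at 12 of 31 sites, so p = 12/31 ≈ 0.387097.
d = −(3/4) ln(1 − 4p/3) = −0.75 ln(1 − 0.516129) = −0.75 ln(0.483871)
  = −0.75 × (-0.725937) = 0.544453 substitutions/site.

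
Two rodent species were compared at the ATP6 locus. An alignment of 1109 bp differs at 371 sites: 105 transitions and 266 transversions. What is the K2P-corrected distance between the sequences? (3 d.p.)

P = 105/1109 ≈ 0.09468 and Q = 266/1109 ≈ 0.239856.
Under the Kimura two-parameter model, d = −½ ln(1 − 2P − Q) − ¼ ln(1 − 2Q).
1 − 2P − Q = 0.570784, giving −½ ln(0.570784) = 0.280372.
1 − 2Q = 0.520288, giving −¼ ln(0.520288) = 0.163343.
d = 0.280372 + 0.163343 = 0.443715.

0.444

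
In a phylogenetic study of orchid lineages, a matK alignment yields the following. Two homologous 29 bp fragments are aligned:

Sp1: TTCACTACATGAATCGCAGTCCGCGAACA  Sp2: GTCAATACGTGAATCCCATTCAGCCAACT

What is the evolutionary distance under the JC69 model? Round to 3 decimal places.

The sequences differ at 8 of 29 sites (1, 5, 9, 16, 19, 22, 25, 29), so p = 8/29 ≈ 0.275862.
d = −(3/4) ln(1 − 4p/3) = −0.75 ln(1 − 0.367816) = −0.75 ln(0.632184)
  = −0.75 × (-0.458575) = 0.343931 substitutions/site.

0.344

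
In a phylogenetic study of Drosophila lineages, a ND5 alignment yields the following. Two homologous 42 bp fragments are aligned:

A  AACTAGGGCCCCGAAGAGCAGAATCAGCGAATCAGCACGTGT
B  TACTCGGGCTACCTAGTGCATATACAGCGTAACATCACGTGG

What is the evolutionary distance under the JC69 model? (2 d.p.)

0.44

The sequences differ at 14 of 42 sites, so p = 14/42 ≈ 0.333333.
d = −(3/4) ln(1 − 4p/3) = −0.75 ln(1 − 0.444444) = −0.75 ln(0.555556)
  = −0.75 × (-0.587786) = 0.440840 substitutions/site.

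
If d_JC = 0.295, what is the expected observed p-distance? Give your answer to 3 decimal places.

p = (3/4)(1 − e^(−4d/3)) = 0.75 × (1 − e^(-0.393333)) = 0.75 × (1 − 0.674804) = 0.243897.

0.244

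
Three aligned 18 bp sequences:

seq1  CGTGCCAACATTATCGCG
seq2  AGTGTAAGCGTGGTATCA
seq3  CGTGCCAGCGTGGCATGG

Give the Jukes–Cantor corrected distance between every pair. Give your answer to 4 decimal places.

seq1–seq2: 10/18 sites differ → p ≈ 0.555556, d = −0.75 ln(1 − 0.740741) = 1.012446 ≈ 1.0124.
seq1–seq3: 8/18 sites differ → p ≈ 0.444444, d = −0.75 ln(1 − 0.592592) = 0.673455 ≈ 0.6735.
seq2–seq3: 6/18 sites differ → p ≈ 0.333333, d = −0.75 ln(1 − 0.444444) = 0.440839 ≈ 0.4408.

d(seq1,seq2) = 1.0124, d(seq1,seq3) = 0.6735, d(seq2,seq3) = 0.4408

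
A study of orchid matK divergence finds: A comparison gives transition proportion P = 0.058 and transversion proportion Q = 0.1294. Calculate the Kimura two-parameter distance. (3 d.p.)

Under the Kimura two-parameter model, d = −½ ln(1 − 2P − Q) − ¼ ln(1 − 2Q).
1 − 2P − Q = 0.7546, giving −½ ln(0.7546) = 0.140784.
1 − 2Q = 0.7412, giving −¼ ln(0.7412) = 0.074871.
d = 0.140784 + 0.074871 = 0.215655.

0.216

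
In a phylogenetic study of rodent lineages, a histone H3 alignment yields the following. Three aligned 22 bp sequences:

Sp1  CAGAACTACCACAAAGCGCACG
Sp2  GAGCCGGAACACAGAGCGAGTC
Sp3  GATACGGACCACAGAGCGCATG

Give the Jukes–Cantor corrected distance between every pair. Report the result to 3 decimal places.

d(Sp1,Sp2) = 0.824, d(Sp1,Sp3) = 0.414, d(Sp2,Sp3) = 0.339

Sp1–Sp2: 11/22 sites differ → p = 0.5, d = −0.75 ln(1 − 0.666667) = 0.823960 ≈ 0.824.
Sp1–Sp3: 7/22 sites differ → p ≈ 0.318182, d = −0.75 ln(1 − 0.424243) = 0.414052 ≈ 0.414.
Sp2–Sp3: 6/22 sites differ → p ≈ 0.272727, d = −0.75 ln(1 − 0.363636) = 0.338988 ≈ 0.339.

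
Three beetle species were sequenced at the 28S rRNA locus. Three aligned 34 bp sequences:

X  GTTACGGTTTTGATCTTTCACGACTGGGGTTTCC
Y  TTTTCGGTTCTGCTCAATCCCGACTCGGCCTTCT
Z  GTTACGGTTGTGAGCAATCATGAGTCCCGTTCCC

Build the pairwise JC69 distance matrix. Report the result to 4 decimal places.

X–Y: 11/34 sites differ → p ≈ 0.323529, d = −0.75 ln(1 − 0.431372) = 0.423397 ≈ 0.4234.
X–Z: 10/34 sites differ → p ≈ 0.294118, d = −0.75 ln(1 − 0.392157) = 0.373379 ≈ 0.3734.
Y–Z: 14/34 sites differ → p ≈ 0.411765, d = −0.75 ln(1 − 0.54902) = 0.597249 ≈ 0.5972.

d(X,Y) = 0.4234, d(X,Z) = 0.3734, d(Y,Z) = 0.5972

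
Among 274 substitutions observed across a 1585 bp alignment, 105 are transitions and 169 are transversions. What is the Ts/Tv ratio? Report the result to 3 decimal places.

0.621

R = 105/169 = 0.621301… ≈ 0.621 (to 3 d.p.).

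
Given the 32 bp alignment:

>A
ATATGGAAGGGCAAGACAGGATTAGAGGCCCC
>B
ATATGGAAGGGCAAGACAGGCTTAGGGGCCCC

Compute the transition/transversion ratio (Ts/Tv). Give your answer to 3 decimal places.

1.000

Transitions are A↔G and C↔T; transversions are all other mismatches.
Transitions: 1. Transversions: 1.
R = 1/1 = 1.000.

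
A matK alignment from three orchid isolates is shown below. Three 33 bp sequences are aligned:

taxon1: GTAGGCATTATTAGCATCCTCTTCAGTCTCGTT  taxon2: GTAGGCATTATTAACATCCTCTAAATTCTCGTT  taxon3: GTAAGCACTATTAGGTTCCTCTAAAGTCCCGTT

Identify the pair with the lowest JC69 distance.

taxon1 and taxon2

taxon1–taxon2: 4/33 differ, p = 0.121, d = 0.132.
taxon1–taxon3: 7/33 differ, p = 0.212, d = 0.249.
taxon2–taxon3: 7/33 differ, p = 0.212, d = 0.249.
The smallest distance is between taxon1 and taxon2.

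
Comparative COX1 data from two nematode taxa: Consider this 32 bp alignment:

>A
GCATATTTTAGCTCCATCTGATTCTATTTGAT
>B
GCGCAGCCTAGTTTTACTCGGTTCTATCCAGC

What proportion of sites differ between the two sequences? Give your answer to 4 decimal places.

The sequences differ at 17 of 32 positions.
p = 17/32 = 0.53125 ≈ 0.5313 (to 4 d.p.).

0.5313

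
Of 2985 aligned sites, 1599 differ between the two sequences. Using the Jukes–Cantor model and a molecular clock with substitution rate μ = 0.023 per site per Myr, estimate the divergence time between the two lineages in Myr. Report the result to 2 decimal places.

20.42

p = 1599/2985 ≈ 0.535678.
d = −(3/4) ln(1 − 4p/3) = −0.75 ln(1 − 0.714237) = −0.75 ln(0.285763)
  = −0.75 × (-1.252592) = 0.939444 substitutions/site.
Under a molecular clock d = 2μt, so t = d/(2μ) = 0.939444 / (2 × 0.023) = 20.42 Myr.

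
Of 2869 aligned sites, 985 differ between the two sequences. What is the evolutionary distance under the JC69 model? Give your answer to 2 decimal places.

p = 985/2869 ≈ 0.343325.
d = −(3/4) ln(1 − 4p/3) = −0.75 ln(1 − 0.457767) = −0.75 ln(0.542233)
  = −0.75 × (-0.612059) = 0.459044 substitutions/site.

0.46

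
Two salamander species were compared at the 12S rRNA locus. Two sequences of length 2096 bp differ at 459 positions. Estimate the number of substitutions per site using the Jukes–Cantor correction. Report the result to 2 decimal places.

0.26

p = 459/2096 ≈ 0.218989.
d = −(3/4) ln(1 − 4p/3) = −0.75 ln(1 − 0.291985) = −0.75 ln(0.708015)
  = −0.75 × (-0.345290) = 0.258968 substitutions/site.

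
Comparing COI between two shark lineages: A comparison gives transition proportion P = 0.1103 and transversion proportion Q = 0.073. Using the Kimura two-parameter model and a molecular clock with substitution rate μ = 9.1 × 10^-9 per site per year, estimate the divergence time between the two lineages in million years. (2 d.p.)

11.72

Under the Kimura two-parameter model, d = −½ ln(1 − 2P − Q) − ¼ ln(1 − 2Q).
1 − 2P − Q = 0.7064, giving −½ ln(0.7064) = 0.173787.
1 − 2Q = 0.854, giving −¼ ln(0.854) = 0.039456.
d = 0.173787 + 0.039456 = 0.213243.
Under a molecular clock d = 2μt, so t = d/(2μ) = 0.213243 / (2 × 9.1 × 10^-9) = 11.72 million years.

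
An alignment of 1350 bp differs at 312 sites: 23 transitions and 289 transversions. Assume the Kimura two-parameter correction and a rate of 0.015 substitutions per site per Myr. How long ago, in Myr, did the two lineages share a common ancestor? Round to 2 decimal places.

9.41

P = 23/1350 ≈ 0.017037 and Q = 289/1350 ≈ 0.214074.
Under the Kimura two-parameter model, d = −½ ln(1 − 2P − Q) − ¼ ln(1 − 2Q).
1 − 2P − Q = 0.751852, giving −½ ln(0.751852) = 0.142608.
1 − 2Q = 0.571852, giving −¼ ln(0.571852) = 0.139719.
d = 0.142608 + 0.139719 = 0.282327.
Under a molecular clock d = 2μt, so t = d/(2μ) = 0.282327 / (2 × 0.015) = 9.41 Myr.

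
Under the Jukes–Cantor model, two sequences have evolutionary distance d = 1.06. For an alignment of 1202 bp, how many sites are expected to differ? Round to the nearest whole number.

Invert JC69: p = (3/4)(1 − e^(−4d/3)) = 0.75 × (1 − e^(-1.413333)) = 0.75 × (1 − 0.243331) = 0.567502.
Expected differing sites = pL ≈ 0.567502 × 1202 = 682.137404 ≈ 682.

682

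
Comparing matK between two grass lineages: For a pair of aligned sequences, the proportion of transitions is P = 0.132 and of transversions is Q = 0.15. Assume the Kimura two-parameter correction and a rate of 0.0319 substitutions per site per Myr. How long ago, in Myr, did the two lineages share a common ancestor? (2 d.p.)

5.59

Under the Kimura two-parameter model, d = −½ ln(1 − 2P − Q) − ¼ ln(1 − 2Q).
1 − 2P − Q = 0.586, giving −½ ln(0.586) = 0.267218.
1 − 2Q = 0.7, giving −¼ ln(0.7) = 0.089169.
d = 0.267218 + 0.089169 = 0.356387.
Under a molecular clock d = 2μt, so t = d/(2μ) = 0.356387 / (2 × 0.0319) = 5.59 Myr.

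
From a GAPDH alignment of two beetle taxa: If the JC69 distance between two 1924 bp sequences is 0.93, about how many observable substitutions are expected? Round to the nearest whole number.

Invert JC69: p = (3/4)(1 − e^(−4d/3)) = 0.75 × (1 − e^(-1.24)) = 0.75 × (1 − 0.289384) = 0.532962.
Expected differing sites = pL ≈ 0.532962 × 1924 = 1025.418888 ≈ 1025.

1025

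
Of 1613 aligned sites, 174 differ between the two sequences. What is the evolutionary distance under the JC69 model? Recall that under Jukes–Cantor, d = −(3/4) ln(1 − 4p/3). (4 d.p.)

0.1165

p = 174/1613 ≈ 0.107874.
d = −(3/4) ln(1 − 4p/3) = −0.75 ln(1 − 0.143832) = −0.75 ln(0.856168)
  = −0.75 × (-0.155289) = 0.116467 substitutions/site.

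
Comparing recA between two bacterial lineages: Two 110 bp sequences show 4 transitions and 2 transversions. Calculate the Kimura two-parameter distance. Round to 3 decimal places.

P = 4/110 ≈ 0.036364 and Q = 2/110 ≈ 0.018182.
Under the Kimura two-parameter model, d = −½ ln(1 − 2P − Q) − ¼ ln(1 − 2Q).
1 − 2P − Q = 0.90909, giving −½ ln(0.90909) = 0.047656.
1 − 2Q = 0.963636, giving −¼ ln(0.963636) = 0.009260.
d = 0.047656 + 0.009260 = 0.056916.

0.057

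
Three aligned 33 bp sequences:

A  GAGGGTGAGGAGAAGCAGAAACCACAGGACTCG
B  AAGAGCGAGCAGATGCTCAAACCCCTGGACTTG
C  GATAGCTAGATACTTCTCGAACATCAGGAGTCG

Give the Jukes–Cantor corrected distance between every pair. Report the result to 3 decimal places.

d(A,B) = 0.388, d(A,C) = 0.780, d(B,C) = 0.625

A–B: 10/33 sites differ → p ≈ 0.30303, d = −0.75 ln(1 − 0.40404) = 0.388186 ≈ 0.388.
A–C: 16/33 sites differ → p ≈ 0.484848, d = −0.75 ln(1 − 0.646464) = 0.779827 ≈ 0.780.
B–C: 14/33 sites differ → p ≈ 0.424242, d = −0.75 ln(1 − 0.565656) = 0.625439 ≈ 0.625.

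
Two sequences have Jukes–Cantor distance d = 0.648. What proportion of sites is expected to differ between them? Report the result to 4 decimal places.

0.4339

p = (3/4)(1 − e^(−4d/3)) = 0.75 × (1 − e^(-0.864)) = 0.75 × (1 − 0.421473) = 0.433895.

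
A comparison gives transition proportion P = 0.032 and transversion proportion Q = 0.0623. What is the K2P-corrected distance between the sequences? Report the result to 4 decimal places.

Under the Kimura two-parameter model, d = −½ ln(1 − 2P − Q) − ¼ ln(1 − 2Q).
1 − 2P − Q = 0.8737, giving −½ ln(0.8737) = 0.067509.
1 − 2Q = 0.8754, giving −¼ ln(0.8754) = 0.033269.
d = 0.067509 + 0.033269 = 0.100778.

0.1008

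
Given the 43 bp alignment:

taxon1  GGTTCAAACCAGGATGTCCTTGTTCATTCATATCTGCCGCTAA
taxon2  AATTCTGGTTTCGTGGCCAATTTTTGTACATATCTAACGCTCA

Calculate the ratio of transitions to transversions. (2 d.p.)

Transitions are A↔G and C↔T; transversions are all other mismatches.
Transitions: 10. Transversions: 11.
R = 10/11 = 0.909090… ≈ 0.91 (to 2 d.p.).

0.91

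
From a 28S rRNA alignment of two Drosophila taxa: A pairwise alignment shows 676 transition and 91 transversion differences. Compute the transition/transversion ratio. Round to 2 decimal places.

7.43

R = 676/91 = 7.428571… ≈ 7.43 (to 2 d.p.).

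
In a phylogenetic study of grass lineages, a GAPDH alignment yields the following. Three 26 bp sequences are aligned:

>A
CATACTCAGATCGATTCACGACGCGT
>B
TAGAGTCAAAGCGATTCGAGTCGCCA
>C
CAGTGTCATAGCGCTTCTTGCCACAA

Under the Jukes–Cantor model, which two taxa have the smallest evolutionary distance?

A–B: 10/26 differ, p = 0.385, d = 0.539.
A–C: 12/26 differ, p = 0.462, d = 0.717.
B–C: 9/26 differ, p = 0.346, d = 0.464.
The smallest distance is between B and C.

B and C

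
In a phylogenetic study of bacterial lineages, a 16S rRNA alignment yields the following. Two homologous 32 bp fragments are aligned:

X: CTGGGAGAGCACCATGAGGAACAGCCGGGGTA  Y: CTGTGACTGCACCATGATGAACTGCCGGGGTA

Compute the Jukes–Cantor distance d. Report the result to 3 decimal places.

0.175

The sequences differ at 5 of 32 sites (4, 7, 8, 18, 23), so p = 5/32 = 0.15625.
d = −(3/4) ln(1 − 4p/3) = −0.75 ln(1 − 0.208333) = −0.75 ln(0.791667)
  = −0.75 × (-0.233614) = 0.175211 substitutions/site.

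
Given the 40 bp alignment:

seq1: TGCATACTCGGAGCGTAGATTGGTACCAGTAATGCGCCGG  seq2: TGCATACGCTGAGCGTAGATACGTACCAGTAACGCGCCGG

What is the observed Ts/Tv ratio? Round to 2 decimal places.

0.25

Transitions are A↔G and C↔T; transversions are all other mismatches.
Transitions: 1. Transversions: 4.
R = 1/4 = 0.25.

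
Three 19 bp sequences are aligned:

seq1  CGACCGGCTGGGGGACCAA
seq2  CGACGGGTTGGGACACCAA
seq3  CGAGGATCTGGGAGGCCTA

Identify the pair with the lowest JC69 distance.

seq1–seq2: 4/19 differ, p = 0.211, d = 0.247.
seq1–seq3: 7/19 differ, p = 0.368, d = 0.507.
seq2–seq3: 7/19 differ, p = 0.368, d = 0.507.
The smallest distance is between seq1 and seq2.

seq1 and seq2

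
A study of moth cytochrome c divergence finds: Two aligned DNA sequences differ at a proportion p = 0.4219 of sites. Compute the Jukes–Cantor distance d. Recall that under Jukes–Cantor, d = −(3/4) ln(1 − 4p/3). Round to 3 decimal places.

0.620

d = −(3/4) ln(1 − 4p/3) = −0.75 ln(1 − 0.562533) = −0.75 ln(0.437467)
  = −0.75 × (-0.826754) = 0.620066 substitutions/site.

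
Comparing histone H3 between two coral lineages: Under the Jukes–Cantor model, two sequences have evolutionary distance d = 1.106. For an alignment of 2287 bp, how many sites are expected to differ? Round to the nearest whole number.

1323

Invert JC69: p = (3/4)(1 − e^(−4d/3)) = 0.75 × (1 − e^(-1.474667)) = 0.75 × (1 − 0.228855) = 0.578359.
Expected differing sites = pL ≈ 0.578359 × 2287 = 1322.707033 ≈ 1323.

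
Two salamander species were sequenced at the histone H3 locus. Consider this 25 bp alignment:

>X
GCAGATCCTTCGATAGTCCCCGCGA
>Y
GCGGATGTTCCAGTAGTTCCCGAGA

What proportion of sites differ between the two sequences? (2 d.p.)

The sequences differ at 8 of 25 positions (sites 3, 7, 8, 10, 12, 13, 18, 23).
p = 8/25 = 0.32.

0.32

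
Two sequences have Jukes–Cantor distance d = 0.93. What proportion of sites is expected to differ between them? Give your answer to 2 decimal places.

0.53

p = (3/4)(1 − e^(−4d/3)) = 0.75 × (1 − e^(-1.24)) = 0.75 × (1 − 0.289384) = 0.532962.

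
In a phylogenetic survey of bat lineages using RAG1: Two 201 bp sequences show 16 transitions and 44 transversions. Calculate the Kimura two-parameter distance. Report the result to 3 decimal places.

P = 16/201 ≈ 0.079602 and Q = 44/201 ≈ 0.218905.
Under the Kimura two-parameter model, d = −½ ln(1 − 2P − Q) − ¼ ln(1 − 2Q).
1 − 2P − Q = 0.621891, giving −½ ln(0.621891) = 0.237495.
1 − 2Q = 0.56219, giving −¼ ln(0.56219) = 0.143979.
d = 0.237495 + 0.143979 = 0.381474.

0.381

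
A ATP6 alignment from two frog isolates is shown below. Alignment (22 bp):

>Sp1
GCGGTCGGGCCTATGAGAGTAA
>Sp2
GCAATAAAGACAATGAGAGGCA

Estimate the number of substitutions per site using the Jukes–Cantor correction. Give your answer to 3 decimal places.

The sequences differ at 9 of 22 sites (3, 4, 6, 7, 8, 10, 12, 20, 21), so p = 9/22 ≈ 0.409091.
d = −(3/4) ln(1 − 4p/3) = −0.75 ln(1 − 0.545455) = −0.75 ln(0.454545)
  = −0.75 × (-0.788458) = 0.591344 substitutions/site.

0.591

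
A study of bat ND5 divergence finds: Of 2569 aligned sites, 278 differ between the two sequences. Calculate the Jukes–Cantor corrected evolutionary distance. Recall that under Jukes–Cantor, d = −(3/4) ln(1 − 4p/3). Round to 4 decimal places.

p = 278/2569 ≈ 0.108213.
d = −(3/4) ln(1 − 4p/3) = −0.75 ln(1 − 0.144284) = −0.75 ln(0.855716)
  = −0.75 × (-0.155817) = 0.116863 substitutions/site.

0.1169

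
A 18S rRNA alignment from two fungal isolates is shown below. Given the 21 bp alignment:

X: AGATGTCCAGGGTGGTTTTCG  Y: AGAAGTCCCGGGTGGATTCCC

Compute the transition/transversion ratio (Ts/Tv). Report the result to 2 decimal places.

0.25

Transitions are A↔G and C↔T; transversions are all other mismatches.
Transitions: 1. Transversions: 4.
R = 1/4 = 0.25.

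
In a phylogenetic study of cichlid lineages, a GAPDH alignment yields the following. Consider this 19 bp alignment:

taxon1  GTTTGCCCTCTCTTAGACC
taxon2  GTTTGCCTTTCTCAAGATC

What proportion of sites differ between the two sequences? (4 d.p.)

The sequences differ at 7 of 19 positions (sites 8, 10, 11, 12, 13, 14, 18).
p = 7/19 = 0.368421… ≈ 0.3684 (to 4 d.p.).

0.3684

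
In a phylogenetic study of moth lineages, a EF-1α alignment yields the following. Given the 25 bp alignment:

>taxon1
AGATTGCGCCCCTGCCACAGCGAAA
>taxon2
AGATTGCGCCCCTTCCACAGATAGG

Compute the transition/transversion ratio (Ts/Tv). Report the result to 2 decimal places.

Transitions are A↔G and C↔T; transversions are all other mismatches.
Transitions: 2. Transversions: 3.
R = 2/3 = 0.666666… ≈ 0.67 (to 2 d.p.).

0.67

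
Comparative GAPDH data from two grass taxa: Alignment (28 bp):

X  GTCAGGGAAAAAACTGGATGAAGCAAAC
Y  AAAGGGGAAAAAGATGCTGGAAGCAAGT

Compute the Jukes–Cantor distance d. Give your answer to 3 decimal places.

0.556

The sequences differ at 11 of 28 sites, so p = 11/28 ≈ 0.392857.
d = −(3/4) ln(1 − 4p/3) = −0.75 ln(1 − 0.523809) = −0.75 ln(0.476191)
  = −0.75 × (-0.741936) = 0.556452 substitutions/site.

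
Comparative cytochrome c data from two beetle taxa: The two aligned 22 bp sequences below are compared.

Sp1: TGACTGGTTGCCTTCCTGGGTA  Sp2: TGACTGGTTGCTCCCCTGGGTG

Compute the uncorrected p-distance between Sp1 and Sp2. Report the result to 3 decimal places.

0.182

The sequences differ at 4 of 22 positions (sites 12, 13, 14, 22).
p = 4/22 = 0.181818… ≈ 0.182 (to 3 d.p.).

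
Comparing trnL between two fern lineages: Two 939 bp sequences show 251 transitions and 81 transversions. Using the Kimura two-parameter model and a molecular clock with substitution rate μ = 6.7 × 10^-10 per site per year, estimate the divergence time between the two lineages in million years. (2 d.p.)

397.23

P = 251/939 ≈ 0.267306 and Q = 81/939 ≈ 0.086262.
Under the Kimura two-parameter model, d = −½ ln(1 − 2P − Q) − ¼ ln(1 − 2Q).
1 − 2P − Q = 0.379126, giving −½ ln(0.379126) = 0.484943.
1 − 2Q = 0.827476, giving −¼ ln(0.827476) = 0.047344.
d = 0.484943 + 0.047344 = 0.532287.
Under a molecular clock d = 2μt, so t = d/(2μ) = 0.532287 / (2 × 6.7 × 10^-10) = 397.23 million years.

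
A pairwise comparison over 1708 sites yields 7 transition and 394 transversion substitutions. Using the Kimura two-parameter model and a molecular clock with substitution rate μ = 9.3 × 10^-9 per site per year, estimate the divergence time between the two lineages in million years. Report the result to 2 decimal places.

15.65

P = 7/1708 ≈ 0.004098 and Q = 394/1708 ≈ 0.230679.
Under the Kimura two-parameter model, d = −½ ln(1 − 2P − Q) − ¼ ln(1 − 2Q).
1 − 2P − Q = 0.761125, giving −½ ln(0.761125) = 0.136479.
1 − 2Q = 0.538642, giving −¼ ln(0.538642) = 0.154676.
d = 0.136479 + 0.154676 = 0.291155.
Under a molecular clock d = 2μt, so t = d/(2μ) = 0.291155 / (2 × 9.3 × 10^-9) = 15.65 million years.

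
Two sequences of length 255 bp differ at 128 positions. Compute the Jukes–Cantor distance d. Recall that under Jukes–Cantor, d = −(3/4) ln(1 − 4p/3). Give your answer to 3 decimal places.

0.830

p = 128/255 ≈ 0.501961.
d = −(3/4) ln(1 − 4p/3) = −0.75 ln(1 − 0.669281) = −0.75 ln(0.330719)
  = −0.75 × (-1.106486) = 0.829865 substitutions/site.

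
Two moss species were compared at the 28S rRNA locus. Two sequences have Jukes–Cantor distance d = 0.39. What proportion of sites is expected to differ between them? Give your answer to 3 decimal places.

p = (3/4)(1 − e^(−4d/3)) = 0.75 × (1 − e^(-0.52)) = 0.75 × (1 − 0.594521) = 0.304109.

0.304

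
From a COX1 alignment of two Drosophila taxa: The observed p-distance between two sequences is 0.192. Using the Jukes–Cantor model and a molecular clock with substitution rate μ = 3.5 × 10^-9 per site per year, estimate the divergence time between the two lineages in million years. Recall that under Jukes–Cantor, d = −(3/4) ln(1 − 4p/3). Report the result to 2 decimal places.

d = −(3/4) ln(1 − 4p/3) = −0.75 ln(1 − 0.256) = −0.75 ln(0.744)
  = −0.75 × (-0.295714) = 0.221786 substitutions/site.
Under a molecular clock d = 2μt, so t = d/(2μ) = 0.221786 / (2 × 3.5 × 10^-9) = 31.68 million years.

31.68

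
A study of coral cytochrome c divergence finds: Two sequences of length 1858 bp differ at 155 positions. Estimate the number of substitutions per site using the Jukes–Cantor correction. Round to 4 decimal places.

0.0884

p = 155/1858 ≈ 0.083423.
d = −(3/4) ln(1 − 4p/3) = −0.75 ln(1 − 0.111231) = −0.75 ln(0.888769)
  = −0.75 × (-0.117918) = 0.088439 substitutions/site.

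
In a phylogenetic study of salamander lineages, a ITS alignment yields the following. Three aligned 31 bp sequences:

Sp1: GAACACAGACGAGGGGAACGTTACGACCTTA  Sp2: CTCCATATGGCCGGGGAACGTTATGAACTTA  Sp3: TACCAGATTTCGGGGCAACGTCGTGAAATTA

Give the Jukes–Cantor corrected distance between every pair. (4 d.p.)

Sp1–Sp2: 11/31 sites differ → p ≈ 0.354839, d = −0.75 ln(1 − 0.473119) = 0.480585 ≈ 0.4806.
Sp1–Sp3: 14/31 sites differ → p ≈ 0.451613, d = −0.75 ln(1 − 0.602151) = 0.691262 ≈ 0.6913.
Sp2–Sp3: 10/31 sites differ → p ≈ 0.322581, d = −0.75 ln(1 − 0.430108) = 0.421731 ≈ 0.4217.

d(Sp1,Sp2) = 0.4806, d(Sp1,Sp3) = 0.6913, d(Sp2,Sp3) = 0.4217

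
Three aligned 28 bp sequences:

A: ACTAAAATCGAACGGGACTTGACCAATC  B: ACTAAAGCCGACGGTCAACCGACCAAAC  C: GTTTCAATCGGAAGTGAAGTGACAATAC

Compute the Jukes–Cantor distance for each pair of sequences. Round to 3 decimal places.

d(A,B) = 0.485, d(A,C) = 0.635, d(B,C) = 0.824

A–B: 10/28 sites differ → p ≈ 0.357143, d = −0.75 ln(1 − 0.476191) = 0.484971 ≈ 0.485.
A–C: 12/28 sites differ → p ≈ 0.428571, d = −0.75 ln(1 − 0.571428) = 0.635472 ≈ 0.635.
B–C: 14/28 sites differ → p = 0.5, d = −0.75 ln(1 − 0.666667) = 0.823960 ≈ 0.824.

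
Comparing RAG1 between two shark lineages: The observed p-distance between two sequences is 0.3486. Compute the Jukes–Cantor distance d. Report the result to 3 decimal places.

d = −(3/4) ln(1 − 4p/3) = −0.75 ln(1 − 0.4648) = −0.75 ln(0.5352)
  = −0.75 × (-0.625115) = 0.468836 substitutions/site.

0.469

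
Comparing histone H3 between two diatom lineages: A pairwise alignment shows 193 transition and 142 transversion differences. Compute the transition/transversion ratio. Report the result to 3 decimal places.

1.359

R = 193/142 = 1.359154… ≈ 1.359 (to 3 d.p.).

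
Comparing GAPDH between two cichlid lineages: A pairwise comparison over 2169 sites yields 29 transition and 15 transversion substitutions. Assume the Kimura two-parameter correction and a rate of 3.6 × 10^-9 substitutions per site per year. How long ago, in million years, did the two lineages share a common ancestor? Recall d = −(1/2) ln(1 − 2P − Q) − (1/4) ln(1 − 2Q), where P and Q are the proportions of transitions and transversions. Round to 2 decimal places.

P = 29/2169 ≈ 0.01337 and Q = 15/2169 ≈ 0.006916.
Under the Kimura two-parameter model, d = −½ ln(1 − 2P − Q) − ¼ ln(1 − 2Q).
1 − 2P − Q = 0.966344, giving −½ ln(0.966344) = 0.017118.
1 − 2Q = 0.986168, giving −¼ ln(0.986168) = 0.003482.
d = 0.017118 + 0.003482 = 0.020600.
Under a molecular clock d = 2μt, so t = d/(2μ) = 0.020600 / (2 × 3.6 × 10^-9) = 2.86 million years.

2.86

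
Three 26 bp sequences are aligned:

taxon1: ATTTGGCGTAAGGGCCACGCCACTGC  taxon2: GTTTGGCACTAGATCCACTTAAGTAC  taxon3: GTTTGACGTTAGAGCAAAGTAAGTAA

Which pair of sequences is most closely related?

taxon1–taxon2: 11/26 differ, p = 0.423, d = 0.623.
taxon1–taxon3: 11/26 differ, p = 0.423, d = 0.623.
taxon2–taxon3: 8/26 differ, p = 0.308, d = 0.396.
The smallest distance is between taxon2 and taxon3.

taxon2 and taxon3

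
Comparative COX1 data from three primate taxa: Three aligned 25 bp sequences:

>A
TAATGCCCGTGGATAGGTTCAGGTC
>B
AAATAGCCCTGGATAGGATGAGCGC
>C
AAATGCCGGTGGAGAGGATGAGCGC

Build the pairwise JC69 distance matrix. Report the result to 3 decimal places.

d(A,B) = 0.417, d(A,C) = 0.351, d(B,C) = 0.233

A–B: 8/25 sites differ → p = 0.32, d = −0.75 ln(1 − 0.426667) = 0.417216 ≈ 0.417.
A–C: 7/25 sites differ → p = 0.28, d = −0.75 ln(1 − 0.373333) = 0.350505 ≈ 0.351.
B–C: 5/25 sites differ → p = 0.2, d = −0.75 ln(1 − 0.266667) = 0.232617 ≈ 0.233.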